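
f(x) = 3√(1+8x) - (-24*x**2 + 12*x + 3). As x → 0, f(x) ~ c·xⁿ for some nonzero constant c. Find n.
3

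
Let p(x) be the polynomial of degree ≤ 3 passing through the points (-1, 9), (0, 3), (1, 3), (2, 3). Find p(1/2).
21/8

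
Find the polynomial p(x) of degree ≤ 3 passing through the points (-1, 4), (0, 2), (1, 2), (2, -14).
-3*x**3 + x**2 + 2*x + 2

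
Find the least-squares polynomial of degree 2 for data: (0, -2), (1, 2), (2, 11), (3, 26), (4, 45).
-72/35 + (53/35)x + (18/7)x²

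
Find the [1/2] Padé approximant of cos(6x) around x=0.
1/(18*x**2 + 1)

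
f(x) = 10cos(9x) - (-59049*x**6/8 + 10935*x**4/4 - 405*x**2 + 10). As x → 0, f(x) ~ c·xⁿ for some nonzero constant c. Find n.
8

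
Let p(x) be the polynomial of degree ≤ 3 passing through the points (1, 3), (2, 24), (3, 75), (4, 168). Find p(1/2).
0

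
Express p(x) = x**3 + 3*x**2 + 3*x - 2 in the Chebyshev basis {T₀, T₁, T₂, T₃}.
(-1/2)T₀ + (15/4)T₁ + (3/2)T₂ + (1/4)T₃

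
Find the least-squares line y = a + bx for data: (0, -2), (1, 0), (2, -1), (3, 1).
a = -17/10, b = 4/5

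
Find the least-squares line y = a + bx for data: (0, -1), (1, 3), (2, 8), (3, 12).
a = -11/10, b = 22/5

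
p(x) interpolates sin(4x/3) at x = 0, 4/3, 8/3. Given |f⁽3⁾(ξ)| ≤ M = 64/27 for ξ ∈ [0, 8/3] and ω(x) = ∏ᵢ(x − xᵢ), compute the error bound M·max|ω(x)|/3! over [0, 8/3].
4096*sqrt(3)/19683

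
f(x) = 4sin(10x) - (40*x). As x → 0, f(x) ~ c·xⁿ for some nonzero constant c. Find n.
3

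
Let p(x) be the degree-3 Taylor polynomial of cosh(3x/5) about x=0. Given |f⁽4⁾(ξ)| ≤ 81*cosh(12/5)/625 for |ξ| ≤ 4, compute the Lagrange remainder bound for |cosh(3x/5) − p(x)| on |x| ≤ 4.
864*cosh(12/5)/625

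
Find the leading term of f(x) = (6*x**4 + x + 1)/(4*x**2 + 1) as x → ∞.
3*x**2/2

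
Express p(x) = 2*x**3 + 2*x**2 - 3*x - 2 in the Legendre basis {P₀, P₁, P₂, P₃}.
(-4/3)P₀ + (-9/5)P₁ + (4/3)P₂ + (4/5)P₃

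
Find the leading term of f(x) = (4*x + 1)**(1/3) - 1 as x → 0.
4*x/3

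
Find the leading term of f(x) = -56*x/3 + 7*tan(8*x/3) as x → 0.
3584*x**3/81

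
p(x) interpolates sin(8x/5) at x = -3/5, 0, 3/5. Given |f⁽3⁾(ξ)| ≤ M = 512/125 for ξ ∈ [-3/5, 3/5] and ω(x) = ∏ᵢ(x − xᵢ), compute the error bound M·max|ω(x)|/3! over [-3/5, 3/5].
512*sqrt(3)/15625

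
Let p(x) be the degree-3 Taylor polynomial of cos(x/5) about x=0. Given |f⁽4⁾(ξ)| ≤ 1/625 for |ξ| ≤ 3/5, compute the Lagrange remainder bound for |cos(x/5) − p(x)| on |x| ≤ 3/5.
27/3125000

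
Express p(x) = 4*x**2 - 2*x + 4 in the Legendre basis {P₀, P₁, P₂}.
(16/3)P₀ + (-2)P₁ + (8/3)P₂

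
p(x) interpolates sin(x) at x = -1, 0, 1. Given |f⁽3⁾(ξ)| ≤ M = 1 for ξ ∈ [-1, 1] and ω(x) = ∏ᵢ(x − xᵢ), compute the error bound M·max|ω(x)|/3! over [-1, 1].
sqrt(3)/27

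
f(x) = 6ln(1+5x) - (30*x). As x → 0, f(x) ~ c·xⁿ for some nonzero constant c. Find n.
2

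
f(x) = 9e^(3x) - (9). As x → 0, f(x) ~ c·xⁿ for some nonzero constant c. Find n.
1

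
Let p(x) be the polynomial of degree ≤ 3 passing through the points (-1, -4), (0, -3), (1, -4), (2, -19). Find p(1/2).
-5/2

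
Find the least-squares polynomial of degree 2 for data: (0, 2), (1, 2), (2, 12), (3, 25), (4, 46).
57/35 + (-123/70)x + (45/14)x²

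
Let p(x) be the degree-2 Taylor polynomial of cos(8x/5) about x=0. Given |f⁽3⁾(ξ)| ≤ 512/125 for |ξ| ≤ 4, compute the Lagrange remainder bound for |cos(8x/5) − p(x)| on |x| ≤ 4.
16384/375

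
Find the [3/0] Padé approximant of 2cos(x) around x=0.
2 - x**2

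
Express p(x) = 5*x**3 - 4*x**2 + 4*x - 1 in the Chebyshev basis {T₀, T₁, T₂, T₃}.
(-3)T₀ + (31/4)T₁ + (-2)T₂ + (5/4)T₃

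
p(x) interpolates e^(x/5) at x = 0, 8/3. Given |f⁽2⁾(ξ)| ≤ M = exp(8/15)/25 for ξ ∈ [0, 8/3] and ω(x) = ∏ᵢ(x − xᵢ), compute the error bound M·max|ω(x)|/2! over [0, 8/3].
8*exp(8/15)/225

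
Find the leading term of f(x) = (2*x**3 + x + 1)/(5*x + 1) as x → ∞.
2*x**2/5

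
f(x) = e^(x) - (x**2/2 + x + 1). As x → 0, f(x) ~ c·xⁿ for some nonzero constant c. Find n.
3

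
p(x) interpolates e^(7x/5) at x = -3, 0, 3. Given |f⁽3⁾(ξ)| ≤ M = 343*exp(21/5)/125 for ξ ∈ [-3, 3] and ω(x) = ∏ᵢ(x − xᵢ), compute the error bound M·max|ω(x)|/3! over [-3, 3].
343*sqrt(3)*exp(21/5)/125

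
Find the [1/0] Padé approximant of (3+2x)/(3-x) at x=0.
x + 1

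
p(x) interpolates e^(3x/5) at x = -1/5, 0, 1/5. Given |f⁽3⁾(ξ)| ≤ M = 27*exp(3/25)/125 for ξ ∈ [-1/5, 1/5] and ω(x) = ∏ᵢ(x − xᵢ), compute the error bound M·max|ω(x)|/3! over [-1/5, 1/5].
sqrt(3)*exp(3/25)/15625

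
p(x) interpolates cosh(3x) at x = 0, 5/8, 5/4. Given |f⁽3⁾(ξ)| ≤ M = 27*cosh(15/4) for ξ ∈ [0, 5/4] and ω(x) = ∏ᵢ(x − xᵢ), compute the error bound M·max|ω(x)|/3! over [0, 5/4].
125*sqrt(3)*cosh(15/4)/512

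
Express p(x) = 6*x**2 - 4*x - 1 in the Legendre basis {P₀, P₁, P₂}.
P₀ + (-4)P₁ + (4)P₂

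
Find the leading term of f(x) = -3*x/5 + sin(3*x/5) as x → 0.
-9*x**3/250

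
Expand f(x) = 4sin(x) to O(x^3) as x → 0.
4*x + O(x**3)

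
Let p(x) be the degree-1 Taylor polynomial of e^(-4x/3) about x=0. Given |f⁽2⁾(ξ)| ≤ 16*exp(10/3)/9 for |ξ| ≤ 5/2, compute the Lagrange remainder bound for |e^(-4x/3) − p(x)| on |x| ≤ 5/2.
50*exp(10/3)/9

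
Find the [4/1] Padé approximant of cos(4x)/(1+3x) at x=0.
(32*x**4/3 - 8*x**2 + 1)/(3*x + 1)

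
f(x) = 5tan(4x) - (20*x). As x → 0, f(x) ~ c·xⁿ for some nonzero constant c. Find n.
3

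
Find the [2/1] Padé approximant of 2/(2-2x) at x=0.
1/(1 - x)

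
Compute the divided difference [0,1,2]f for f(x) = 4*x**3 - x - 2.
12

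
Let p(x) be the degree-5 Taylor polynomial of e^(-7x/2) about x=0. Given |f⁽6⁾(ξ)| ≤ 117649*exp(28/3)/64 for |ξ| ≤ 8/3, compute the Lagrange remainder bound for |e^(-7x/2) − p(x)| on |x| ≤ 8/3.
30118144*exp(28/3)/32805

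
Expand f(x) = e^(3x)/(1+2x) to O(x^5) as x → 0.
1 + x + 5*x**2/2 - x**3/2 + 35*x**4/8 + O(x**5)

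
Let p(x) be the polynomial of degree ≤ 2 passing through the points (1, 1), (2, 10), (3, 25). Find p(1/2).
-5/4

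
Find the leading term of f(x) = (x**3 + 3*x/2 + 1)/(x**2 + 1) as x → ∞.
x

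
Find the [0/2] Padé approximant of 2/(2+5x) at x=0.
1/(5*x/2 + 1)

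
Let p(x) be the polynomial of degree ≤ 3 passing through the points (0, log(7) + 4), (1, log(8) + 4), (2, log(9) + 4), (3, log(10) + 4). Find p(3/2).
log(6*2**(5/8)*3**(1/8)*35**(15/16)/35) + 4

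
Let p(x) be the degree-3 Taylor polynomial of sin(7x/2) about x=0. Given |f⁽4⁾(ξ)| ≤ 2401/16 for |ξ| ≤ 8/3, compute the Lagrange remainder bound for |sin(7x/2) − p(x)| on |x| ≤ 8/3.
76832/243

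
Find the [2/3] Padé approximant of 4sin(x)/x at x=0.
(4 - 7*x**2/15)/(x**2/20 + 1)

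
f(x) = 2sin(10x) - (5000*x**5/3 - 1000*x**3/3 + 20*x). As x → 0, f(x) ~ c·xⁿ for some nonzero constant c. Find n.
7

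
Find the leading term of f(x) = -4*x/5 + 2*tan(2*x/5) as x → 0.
16*x**3/375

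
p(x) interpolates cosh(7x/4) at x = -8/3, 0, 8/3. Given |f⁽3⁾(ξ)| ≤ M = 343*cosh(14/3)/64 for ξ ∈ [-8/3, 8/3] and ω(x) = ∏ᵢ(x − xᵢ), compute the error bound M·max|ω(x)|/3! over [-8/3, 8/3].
2744*sqrt(3)*cosh(14/3)/729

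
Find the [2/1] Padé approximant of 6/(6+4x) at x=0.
1/(2*x/3 + 1)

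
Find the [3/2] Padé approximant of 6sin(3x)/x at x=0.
(18 - 189*x**2/10)/(9*x**2/20 + 1)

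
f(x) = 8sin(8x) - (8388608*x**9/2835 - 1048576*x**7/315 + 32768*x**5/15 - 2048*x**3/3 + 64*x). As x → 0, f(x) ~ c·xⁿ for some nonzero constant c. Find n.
11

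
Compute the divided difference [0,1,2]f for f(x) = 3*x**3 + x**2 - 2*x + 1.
10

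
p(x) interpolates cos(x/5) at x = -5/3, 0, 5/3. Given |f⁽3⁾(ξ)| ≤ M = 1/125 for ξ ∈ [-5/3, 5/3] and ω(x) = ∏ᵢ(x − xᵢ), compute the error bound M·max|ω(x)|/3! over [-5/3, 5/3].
sqrt(3)/729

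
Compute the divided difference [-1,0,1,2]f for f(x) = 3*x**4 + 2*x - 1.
6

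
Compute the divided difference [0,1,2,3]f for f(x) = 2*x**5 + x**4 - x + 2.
56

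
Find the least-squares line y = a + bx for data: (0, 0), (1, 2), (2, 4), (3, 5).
a = 1/5, b = 17/10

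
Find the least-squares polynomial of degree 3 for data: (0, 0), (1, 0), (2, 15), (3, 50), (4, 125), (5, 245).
-5/42 + (-415/252)x + (5/12)x² + (35/18)x³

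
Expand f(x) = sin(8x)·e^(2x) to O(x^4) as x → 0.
8*x + 16*x**2 - 208*x**3/3 + O(x**4)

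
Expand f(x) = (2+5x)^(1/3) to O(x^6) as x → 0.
2**(1/3) + 5*2**(1/3)*x/6 - 25*2**(1/3)*x**2/36 + 625*2**(1/3)*x**3/648 - 3125*2**(1/3)*x**4/1944 + 34375*2**(1/3)*x**5/11664 + O(x**6)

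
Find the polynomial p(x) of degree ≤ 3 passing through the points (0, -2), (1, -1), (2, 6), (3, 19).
3*x**2 - 2*x - 2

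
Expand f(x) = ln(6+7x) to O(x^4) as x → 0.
log(6) + 7*x/6 - 49*x**2/72 + 343*x**3/648 + O(x**4)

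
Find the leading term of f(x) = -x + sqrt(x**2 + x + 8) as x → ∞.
1/2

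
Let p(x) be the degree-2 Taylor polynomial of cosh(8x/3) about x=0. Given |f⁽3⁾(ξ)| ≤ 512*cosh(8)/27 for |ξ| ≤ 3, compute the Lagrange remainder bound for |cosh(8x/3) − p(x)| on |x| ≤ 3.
256*cosh(8)/3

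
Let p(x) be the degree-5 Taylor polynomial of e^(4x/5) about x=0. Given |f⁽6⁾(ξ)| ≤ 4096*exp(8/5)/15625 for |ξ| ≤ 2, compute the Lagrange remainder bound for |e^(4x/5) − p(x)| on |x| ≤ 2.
16384*exp(8/5)/703125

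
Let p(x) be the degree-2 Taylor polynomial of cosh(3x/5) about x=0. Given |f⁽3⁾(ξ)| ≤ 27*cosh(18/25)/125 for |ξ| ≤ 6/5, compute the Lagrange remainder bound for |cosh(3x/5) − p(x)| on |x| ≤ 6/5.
972*cosh(18/25)/15625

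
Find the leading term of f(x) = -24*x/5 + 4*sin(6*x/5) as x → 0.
-144*x**3/125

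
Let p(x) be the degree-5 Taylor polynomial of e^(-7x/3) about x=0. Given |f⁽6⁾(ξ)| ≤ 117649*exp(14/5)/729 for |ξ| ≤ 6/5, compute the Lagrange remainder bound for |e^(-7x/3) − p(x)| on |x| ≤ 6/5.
470596*exp(14/5)/703125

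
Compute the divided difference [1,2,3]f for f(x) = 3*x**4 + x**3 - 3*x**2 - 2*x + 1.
78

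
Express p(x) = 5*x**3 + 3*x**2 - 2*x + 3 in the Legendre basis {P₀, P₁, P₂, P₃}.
(4)P₀ + P₁ + (2)P₂ + (2)P₃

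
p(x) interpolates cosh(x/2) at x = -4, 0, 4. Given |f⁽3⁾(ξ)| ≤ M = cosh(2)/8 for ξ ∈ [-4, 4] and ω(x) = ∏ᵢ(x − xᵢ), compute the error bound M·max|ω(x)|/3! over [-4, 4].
8*sqrt(3)*cosh(2)/27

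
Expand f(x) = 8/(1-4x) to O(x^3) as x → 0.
8 + 32*x + 128*x**2 + O(x**3)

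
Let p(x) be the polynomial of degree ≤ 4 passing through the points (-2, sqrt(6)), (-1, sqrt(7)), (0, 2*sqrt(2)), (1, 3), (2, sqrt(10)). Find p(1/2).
-5*sqrt(7)/32 - 5*sqrt(10)/128 + 3*sqrt(6)/128 + 45/32 + 45*sqrt(2)/32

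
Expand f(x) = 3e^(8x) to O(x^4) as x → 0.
3 + 24*x + 96*x**2 + 256*x**3 + O(x**4)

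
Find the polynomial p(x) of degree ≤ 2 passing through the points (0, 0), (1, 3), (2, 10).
2*x**2 + x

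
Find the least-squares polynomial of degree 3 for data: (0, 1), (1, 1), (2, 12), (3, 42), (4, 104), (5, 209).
109/126 + (-337/756)x + (-101/126)x² + (199/108)x³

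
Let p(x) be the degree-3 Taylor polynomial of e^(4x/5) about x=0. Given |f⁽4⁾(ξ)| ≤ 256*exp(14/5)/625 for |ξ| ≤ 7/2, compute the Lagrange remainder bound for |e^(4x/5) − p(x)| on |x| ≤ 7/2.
4802*exp(14/5)/1875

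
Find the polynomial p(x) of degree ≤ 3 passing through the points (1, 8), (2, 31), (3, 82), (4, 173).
2*x**3 + 2*x**2 + 3*x + 1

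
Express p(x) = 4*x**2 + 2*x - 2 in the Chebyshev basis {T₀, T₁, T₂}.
(2)T₁ + (2)T₂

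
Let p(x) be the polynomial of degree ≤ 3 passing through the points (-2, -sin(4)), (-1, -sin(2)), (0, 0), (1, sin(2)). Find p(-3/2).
-7*sin(2)/8 - 5*sin(4)/16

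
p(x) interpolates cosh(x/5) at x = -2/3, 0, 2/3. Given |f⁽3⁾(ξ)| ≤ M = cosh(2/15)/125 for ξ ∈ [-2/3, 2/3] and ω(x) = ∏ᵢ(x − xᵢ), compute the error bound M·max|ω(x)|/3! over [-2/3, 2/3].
8*sqrt(3)*cosh(2/15)/91125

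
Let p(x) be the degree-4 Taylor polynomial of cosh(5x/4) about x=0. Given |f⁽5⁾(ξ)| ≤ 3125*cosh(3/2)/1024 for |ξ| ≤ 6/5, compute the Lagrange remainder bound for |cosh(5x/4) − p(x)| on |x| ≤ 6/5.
81*cosh(3/2)/1280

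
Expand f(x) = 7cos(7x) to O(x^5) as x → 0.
7 - 343*x**2/2 + 16807*x**4/24 + O(x**5)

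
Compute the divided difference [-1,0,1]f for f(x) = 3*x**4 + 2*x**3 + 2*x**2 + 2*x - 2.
5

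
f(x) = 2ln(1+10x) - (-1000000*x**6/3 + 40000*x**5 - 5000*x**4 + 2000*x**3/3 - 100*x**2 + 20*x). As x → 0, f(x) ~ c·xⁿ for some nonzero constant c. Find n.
7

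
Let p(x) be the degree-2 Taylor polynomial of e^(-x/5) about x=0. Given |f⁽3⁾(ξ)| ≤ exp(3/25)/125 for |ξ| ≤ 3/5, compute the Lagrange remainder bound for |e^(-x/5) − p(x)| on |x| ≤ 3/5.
9*exp(3/25)/31250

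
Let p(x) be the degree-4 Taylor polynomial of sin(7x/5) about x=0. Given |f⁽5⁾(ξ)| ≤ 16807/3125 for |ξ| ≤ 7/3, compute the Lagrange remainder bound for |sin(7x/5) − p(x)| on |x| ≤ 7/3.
282475249/91125000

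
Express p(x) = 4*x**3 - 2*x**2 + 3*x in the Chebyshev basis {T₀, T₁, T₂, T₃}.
-T₀ + (6)T₁ - T₂ + T₃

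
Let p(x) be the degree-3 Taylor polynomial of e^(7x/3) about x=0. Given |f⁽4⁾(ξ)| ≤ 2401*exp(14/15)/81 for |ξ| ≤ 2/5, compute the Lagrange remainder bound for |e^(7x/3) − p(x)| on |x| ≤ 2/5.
4802*exp(14/15)/151875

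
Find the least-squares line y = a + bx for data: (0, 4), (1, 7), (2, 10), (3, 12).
a = 21/5, b = 27/10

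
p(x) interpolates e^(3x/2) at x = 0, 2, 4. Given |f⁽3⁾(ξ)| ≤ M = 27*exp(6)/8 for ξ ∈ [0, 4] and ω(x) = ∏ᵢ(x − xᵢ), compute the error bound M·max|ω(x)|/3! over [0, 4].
sqrt(3)*exp(6)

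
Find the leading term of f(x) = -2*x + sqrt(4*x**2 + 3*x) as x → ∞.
3/4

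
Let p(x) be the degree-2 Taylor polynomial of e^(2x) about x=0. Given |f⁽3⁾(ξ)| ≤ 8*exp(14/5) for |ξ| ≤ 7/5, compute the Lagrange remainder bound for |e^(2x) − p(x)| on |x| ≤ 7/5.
1372*exp(14/5)/375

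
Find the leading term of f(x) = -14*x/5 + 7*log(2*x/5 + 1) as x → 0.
-14*x**2/25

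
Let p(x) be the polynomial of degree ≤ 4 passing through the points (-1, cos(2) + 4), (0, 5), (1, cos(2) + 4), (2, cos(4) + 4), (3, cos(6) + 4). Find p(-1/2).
7*cos(4)/32 - 5*cos(6)/128 - 35*cos(2)/128 + 163/32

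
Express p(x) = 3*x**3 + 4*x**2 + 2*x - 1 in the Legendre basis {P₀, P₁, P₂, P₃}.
(1/3)P₀ + (19/5)P₁ + (8/3)P₂ + (6/5)P₃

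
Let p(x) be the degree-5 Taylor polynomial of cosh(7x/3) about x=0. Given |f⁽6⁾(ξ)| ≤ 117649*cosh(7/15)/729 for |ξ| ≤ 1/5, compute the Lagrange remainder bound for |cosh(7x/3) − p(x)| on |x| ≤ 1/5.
117649*cosh(7/15)/8201250000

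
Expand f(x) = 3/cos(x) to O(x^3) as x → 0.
3 + 3*x**2/2 + O(x**3)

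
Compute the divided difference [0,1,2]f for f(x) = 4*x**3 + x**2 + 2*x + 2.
13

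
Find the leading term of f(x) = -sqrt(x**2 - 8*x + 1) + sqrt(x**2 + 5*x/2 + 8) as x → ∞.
21/4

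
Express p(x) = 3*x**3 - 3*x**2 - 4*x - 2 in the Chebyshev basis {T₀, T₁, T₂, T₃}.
(-7/2)T₀ + (-7/4)T₁ + (-3/2)T₂ + (3/4)T₃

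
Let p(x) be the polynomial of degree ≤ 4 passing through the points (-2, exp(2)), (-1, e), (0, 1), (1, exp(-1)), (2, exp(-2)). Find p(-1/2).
(-20*e + 3 + 5*(-exp(2) + 18 + 12*e)*exp(2))*exp(-2)/128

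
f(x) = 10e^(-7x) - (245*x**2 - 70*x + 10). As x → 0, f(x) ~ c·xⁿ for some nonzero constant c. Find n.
3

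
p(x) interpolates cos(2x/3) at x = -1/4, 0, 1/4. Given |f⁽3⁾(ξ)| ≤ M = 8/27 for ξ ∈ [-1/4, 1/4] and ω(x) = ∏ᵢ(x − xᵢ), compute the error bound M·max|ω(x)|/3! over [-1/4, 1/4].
sqrt(3)/5832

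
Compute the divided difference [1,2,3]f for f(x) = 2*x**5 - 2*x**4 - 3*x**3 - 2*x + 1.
112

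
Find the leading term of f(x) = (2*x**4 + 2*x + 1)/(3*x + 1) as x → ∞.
2*x**3/3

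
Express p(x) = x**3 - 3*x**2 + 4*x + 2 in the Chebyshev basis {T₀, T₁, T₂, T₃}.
(1/2)T₀ + (19/4)T₁ + (-3/2)T₂ + (1/4)T₃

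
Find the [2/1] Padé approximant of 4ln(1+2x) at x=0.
8*x*(x + 3)/(3*(4*x/3 + 1))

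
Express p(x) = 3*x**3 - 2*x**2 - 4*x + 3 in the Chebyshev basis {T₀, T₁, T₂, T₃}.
(2)T₀ + (-7/4)T₁ - T₂ + (3/4)T₃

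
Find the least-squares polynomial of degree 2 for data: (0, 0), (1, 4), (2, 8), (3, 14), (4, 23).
11/35 + (76/35)x + (6/7)x²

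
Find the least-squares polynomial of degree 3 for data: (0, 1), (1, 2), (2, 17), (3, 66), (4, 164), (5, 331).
131/126 + (-551/756)x + (-53/36)x² + (80/27)x³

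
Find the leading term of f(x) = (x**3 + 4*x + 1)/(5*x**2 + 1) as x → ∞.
x/5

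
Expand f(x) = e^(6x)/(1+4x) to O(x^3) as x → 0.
1 + 2*x + 10*x**2 + O(x**3)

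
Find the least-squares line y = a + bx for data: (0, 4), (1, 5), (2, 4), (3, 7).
a = 19/5, b = 4/5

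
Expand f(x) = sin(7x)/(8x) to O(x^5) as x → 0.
7/8 - 343*x**2/48 + 16807*x**4/960 + O(x**5)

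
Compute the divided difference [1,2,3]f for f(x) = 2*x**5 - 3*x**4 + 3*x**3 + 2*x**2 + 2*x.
125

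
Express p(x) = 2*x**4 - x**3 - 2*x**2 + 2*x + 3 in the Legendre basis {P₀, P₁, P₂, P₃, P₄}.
(41/15)P₀ + (7/5)P₁ + (-4/21)P₂ + (-2/5)P₃ + (16/35)P₄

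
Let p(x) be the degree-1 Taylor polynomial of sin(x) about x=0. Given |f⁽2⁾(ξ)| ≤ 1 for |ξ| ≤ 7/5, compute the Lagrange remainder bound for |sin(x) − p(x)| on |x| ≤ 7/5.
49/50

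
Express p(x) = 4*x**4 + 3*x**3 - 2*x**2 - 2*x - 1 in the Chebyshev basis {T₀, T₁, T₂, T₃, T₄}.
(-1/2)T₀ + (1/4)T₁ + T₂ + (3/4)T₃ + (1/2)T₄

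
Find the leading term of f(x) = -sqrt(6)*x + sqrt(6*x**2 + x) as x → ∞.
sqrt(6)/12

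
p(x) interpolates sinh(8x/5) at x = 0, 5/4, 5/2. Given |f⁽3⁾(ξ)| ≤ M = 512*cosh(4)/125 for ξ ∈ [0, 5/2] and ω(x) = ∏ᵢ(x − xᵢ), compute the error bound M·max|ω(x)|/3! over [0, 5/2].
8*sqrt(3)*cosh(4)/27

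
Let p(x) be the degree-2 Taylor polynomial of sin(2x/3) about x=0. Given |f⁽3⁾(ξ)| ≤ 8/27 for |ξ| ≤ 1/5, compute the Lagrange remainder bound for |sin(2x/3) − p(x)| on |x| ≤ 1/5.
4/10125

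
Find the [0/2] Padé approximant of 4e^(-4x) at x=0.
4/(8*x**2 + 4*x + 1)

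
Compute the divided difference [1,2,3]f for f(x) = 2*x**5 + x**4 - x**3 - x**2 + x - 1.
198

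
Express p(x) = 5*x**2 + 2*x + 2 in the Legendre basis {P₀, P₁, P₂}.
(11/3)P₀ + (2)P₁ + (10/3)P₂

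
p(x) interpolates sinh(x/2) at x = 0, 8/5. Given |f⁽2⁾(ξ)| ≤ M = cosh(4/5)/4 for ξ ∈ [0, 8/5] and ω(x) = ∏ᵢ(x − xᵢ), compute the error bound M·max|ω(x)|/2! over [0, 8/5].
2*cosh(4/5)/25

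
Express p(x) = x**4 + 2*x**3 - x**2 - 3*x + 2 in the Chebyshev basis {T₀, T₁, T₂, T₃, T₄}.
(15/8)T₀ + (-3/2)T₁ + (1/2)T₃ + (1/8)T₄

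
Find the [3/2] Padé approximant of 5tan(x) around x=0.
x*(15 - x**2)/(3*(1 - 2*x**2/5))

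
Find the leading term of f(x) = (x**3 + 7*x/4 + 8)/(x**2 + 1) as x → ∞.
x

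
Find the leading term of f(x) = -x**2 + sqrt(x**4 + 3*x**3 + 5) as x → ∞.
3*x/2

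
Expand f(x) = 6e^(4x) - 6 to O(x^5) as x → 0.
24*x + 48*x**2 + 64*x**3 + 64*x**4 + O(x**5)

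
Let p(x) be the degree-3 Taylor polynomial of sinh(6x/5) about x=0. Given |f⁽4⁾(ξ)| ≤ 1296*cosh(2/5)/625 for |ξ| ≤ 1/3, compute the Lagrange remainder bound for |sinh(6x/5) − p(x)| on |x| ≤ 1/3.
2*cosh(2/5)/1875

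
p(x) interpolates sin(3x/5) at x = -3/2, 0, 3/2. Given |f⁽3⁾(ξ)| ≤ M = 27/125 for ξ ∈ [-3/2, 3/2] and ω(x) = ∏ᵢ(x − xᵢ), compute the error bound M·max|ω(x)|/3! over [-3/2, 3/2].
27*sqrt(3)/1000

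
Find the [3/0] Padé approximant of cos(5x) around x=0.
1 - 25*x**2/2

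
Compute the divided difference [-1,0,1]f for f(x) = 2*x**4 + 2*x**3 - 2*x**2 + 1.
0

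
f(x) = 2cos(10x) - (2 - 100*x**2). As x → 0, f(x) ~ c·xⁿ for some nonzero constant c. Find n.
4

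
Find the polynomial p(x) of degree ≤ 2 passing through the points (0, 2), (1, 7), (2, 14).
x**2 + 4*x + 2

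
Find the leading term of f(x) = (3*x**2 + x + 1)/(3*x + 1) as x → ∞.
x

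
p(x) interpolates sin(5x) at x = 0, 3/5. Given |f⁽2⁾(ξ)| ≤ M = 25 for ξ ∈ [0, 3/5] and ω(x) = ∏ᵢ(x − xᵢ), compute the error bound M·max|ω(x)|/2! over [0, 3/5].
9/8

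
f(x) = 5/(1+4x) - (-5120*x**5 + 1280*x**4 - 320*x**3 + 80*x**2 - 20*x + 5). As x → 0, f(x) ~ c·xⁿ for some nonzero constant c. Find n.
6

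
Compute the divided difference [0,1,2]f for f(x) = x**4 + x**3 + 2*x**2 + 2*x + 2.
12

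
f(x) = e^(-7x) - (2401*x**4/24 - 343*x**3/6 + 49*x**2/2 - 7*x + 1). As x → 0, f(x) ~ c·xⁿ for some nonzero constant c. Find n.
5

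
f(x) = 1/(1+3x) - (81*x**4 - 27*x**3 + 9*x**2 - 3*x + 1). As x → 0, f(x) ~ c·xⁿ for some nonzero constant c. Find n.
5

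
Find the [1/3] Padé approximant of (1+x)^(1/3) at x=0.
(5*x/6 + 1)/(x**3/81 - x**2/18 + x/2 + 1)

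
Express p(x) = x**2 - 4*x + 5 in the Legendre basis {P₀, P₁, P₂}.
(16/3)P₀ + (-4)P₁ + (2/3)P₂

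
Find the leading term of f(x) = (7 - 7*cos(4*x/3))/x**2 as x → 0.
56/9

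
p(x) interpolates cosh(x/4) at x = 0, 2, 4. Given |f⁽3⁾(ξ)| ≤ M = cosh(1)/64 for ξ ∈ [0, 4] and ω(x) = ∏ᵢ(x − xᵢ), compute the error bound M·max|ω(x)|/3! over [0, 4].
sqrt(3)*cosh(1)/216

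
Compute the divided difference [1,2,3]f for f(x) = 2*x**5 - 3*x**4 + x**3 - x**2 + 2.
110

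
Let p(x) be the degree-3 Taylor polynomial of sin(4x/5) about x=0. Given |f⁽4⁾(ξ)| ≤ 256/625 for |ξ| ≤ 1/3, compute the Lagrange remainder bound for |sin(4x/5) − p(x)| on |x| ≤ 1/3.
32/151875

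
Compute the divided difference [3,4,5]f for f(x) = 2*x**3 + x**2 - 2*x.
25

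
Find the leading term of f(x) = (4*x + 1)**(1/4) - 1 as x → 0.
x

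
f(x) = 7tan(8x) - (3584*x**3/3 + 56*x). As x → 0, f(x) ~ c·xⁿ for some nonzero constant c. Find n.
5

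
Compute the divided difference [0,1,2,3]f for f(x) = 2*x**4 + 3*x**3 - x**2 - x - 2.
15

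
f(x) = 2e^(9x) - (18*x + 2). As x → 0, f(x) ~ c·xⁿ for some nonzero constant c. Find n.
2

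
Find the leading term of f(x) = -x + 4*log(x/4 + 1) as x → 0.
-x**2/8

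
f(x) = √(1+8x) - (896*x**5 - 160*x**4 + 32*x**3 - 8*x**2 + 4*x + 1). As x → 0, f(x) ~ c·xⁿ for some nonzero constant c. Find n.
6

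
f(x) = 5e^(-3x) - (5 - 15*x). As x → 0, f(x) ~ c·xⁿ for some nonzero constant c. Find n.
2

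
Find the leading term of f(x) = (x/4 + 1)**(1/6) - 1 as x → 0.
x/24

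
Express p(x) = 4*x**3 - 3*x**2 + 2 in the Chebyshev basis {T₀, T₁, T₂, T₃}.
(1/2)T₀ + (3)T₁ + (-3/2)T₂ + T₃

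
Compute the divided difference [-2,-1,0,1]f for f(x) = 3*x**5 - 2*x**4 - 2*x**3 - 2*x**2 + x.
17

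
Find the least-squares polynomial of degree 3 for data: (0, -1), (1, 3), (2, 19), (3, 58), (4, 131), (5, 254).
-73/63 + (1255/378)x + (-199/252)x² + (223/108)x³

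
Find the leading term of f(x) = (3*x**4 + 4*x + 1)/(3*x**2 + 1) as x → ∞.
x**2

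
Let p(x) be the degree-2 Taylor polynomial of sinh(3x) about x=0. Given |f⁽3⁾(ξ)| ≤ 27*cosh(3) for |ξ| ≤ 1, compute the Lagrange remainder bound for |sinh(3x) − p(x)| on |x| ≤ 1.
9*cosh(3)/2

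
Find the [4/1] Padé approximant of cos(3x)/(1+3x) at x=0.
(27*x**4/8 - 9*x**2/2 + 1)/(3*x + 1)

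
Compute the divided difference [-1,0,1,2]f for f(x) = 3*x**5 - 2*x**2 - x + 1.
15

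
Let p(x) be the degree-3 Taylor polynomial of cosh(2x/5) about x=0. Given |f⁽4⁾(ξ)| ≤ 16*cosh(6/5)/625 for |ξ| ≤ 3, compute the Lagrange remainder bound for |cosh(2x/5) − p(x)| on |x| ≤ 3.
54*cosh(6/5)/625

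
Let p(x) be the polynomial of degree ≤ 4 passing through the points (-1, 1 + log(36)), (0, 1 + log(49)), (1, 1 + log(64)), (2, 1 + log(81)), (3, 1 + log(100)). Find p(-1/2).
1 + log(147*14**(3/16)*3**(27/64)*5**(59/64)/40)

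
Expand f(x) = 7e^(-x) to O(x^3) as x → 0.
7 - 7*x + 7*x**2/2 + O(x**3)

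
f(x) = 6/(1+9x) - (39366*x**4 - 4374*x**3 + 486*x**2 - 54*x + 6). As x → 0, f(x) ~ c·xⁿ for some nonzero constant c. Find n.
5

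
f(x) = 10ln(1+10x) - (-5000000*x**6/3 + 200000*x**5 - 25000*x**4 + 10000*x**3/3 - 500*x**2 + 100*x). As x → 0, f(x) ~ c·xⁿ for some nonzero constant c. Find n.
7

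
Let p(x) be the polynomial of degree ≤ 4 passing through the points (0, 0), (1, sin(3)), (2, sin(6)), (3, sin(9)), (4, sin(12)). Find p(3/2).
45*sin(6)/64 - 5*sin(9)/32 + 3*sin(12)/128 + 15*sin(3)/32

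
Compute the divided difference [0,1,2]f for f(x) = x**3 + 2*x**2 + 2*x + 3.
5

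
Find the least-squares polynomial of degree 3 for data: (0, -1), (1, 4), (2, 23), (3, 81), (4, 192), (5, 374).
-29/42 + (239/252)x + (-1/3)x² + (109/36)x³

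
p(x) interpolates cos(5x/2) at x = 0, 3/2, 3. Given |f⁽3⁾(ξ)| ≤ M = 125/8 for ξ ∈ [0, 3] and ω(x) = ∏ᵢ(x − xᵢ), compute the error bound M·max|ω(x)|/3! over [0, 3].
125*sqrt(3)/64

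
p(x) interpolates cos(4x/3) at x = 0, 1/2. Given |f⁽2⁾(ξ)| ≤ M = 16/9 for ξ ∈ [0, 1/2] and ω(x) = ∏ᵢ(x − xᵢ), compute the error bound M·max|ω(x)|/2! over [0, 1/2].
1/18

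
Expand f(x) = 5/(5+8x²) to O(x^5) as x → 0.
1 - 8*x**2/5 + 64*x**4/25 + O(x**5)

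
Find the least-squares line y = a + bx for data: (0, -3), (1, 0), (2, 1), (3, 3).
a = -13/5, b = 19/10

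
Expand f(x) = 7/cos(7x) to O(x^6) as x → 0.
7 + 343*x**2/2 + 84035*x**4/24 + O(x**6)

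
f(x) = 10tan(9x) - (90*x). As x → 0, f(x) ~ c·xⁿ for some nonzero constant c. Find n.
3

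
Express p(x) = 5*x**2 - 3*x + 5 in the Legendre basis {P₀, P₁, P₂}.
(20/3)P₀ + (-3)P₁ + (10/3)P₂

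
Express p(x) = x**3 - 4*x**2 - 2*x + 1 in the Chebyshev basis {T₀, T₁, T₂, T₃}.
-T₀ + (-5/4)T₁ + (-2)T₂ + (1/4)T₃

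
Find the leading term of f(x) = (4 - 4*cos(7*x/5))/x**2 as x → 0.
98/25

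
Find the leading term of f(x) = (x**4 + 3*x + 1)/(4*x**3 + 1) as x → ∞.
x/4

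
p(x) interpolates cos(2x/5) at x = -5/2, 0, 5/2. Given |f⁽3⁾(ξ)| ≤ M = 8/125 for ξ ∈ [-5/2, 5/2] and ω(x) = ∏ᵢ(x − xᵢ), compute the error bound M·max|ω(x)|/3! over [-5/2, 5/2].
sqrt(3)/27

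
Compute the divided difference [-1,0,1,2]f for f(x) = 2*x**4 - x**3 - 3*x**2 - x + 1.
3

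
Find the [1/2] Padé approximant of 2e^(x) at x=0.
(2*x/3 + 2)/(x**2/6 - 2*x/3 + 1)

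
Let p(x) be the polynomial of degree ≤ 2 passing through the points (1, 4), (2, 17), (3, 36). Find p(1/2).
-1/4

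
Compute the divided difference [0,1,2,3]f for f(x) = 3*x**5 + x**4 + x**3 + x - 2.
82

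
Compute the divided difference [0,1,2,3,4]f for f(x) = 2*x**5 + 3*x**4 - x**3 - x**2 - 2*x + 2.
23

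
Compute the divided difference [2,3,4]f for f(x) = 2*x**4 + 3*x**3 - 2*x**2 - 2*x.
135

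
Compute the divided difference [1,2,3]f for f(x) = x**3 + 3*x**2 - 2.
9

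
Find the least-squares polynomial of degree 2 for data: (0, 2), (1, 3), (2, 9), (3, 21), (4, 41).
16/7 + (-104/35)x + (22/7)x²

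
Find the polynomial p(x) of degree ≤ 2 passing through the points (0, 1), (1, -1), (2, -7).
1 - 2*x**2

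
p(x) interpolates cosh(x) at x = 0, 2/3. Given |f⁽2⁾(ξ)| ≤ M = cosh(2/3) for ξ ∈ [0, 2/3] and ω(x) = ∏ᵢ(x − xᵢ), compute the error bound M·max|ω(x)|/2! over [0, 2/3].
cosh(2/3)/18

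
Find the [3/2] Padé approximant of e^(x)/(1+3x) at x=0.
(661*x**3/15090 + 2553*x**2/10060 + 1896*x/2515 + 1)/(-7429*x**2/10060 + 6926*x/2515 + 1)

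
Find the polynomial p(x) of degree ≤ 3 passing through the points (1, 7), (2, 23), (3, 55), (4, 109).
x**3 + 2*x**2 + 3*x + 1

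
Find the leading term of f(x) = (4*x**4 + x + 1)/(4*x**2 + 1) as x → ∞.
x**2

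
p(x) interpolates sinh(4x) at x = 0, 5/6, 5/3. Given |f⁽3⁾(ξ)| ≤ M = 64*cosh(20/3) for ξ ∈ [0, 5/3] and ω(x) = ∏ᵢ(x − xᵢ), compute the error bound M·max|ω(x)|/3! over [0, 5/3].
1000*sqrt(3)*cosh(20/3)/729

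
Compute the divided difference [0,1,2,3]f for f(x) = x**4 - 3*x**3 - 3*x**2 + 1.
3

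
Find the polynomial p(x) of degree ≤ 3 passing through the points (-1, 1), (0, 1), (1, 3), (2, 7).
x**2 + x + 1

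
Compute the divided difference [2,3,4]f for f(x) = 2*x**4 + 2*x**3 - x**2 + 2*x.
127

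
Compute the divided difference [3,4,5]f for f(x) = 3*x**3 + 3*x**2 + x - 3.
39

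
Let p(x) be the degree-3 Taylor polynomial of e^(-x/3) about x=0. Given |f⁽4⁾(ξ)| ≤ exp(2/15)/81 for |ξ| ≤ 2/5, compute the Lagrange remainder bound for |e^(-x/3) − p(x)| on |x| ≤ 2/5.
2*exp(2/15)/151875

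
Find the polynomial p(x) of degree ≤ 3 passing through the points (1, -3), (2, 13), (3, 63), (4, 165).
3*x**3 - x**2 - 2*x - 3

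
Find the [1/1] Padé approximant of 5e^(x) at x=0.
(5*x/2 + 5)/(1 - x/2)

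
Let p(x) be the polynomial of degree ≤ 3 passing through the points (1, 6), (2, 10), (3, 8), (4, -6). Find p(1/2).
29/8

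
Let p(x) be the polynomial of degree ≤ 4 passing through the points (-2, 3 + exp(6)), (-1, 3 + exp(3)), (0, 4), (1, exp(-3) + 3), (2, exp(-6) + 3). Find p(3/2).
((-5*exp(6) + 314 + 28*exp(3))*exp(6) + 35 + 140*exp(3))*exp(-6)/128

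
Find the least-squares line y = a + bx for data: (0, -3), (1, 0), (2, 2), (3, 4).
a = -27/10, b = 23/10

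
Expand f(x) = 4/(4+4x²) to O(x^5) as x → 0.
1 - x**2 + x**4 + O(x**5)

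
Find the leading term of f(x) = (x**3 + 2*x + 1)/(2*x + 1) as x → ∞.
x**2/2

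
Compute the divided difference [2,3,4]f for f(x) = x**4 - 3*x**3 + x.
28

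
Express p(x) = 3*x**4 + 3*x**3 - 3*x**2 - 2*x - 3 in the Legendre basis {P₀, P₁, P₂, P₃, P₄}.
(-17/5)P₀ + (-1/5)P₁ + (-2/7)P₂ + (6/5)P₃ + (24/35)P₄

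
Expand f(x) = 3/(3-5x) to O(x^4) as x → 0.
1 + 5*x/3 + 25*x**2/9 + 125*x**3/27 + O(x**4)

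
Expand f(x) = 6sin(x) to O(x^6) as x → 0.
6*x - x**3 + x**5/20 + O(x**6)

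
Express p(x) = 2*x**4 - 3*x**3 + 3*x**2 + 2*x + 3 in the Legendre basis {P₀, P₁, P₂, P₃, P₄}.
(22/5)P₀ + (1/5)P₁ + (22/7)P₂ + (-6/5)P₃ + (16/35)P₄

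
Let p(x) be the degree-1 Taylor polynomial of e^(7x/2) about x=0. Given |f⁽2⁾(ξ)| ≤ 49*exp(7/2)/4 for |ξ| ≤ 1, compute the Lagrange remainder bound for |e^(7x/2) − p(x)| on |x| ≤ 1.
49*exp(7/2)/8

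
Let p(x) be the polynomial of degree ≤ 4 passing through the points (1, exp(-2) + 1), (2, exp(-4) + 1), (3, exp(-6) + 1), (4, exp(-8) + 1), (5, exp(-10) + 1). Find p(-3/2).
(-8580*exp(6) - 5460*exp(2) + 1155 + 10010*exp(4) + 128*exp(10) + 3003*exp(8))*exp(-10)/128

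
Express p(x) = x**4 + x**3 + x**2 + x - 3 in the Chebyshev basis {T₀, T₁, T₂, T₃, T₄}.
(-17/8)T₀ + (7/4)T₁ + T₂ + (1/4)T₃ + (1/8)T₄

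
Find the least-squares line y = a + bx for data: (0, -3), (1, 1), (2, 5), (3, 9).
a = -3, b = 4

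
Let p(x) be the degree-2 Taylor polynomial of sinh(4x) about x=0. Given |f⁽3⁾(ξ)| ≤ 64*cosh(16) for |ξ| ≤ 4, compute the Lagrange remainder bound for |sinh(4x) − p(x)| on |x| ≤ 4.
2048*cosh(16)/3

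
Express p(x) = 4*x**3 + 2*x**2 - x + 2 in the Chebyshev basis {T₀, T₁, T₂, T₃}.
(3)T₀ + (2)T₁ + T₂ + T₃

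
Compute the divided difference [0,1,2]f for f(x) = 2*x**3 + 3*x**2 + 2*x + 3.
9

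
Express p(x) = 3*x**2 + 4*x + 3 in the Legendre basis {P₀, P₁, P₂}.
(4)P₀ + (4)P₁ + (2)P₂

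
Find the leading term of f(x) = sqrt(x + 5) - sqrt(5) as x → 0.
sqrt(5)*x/10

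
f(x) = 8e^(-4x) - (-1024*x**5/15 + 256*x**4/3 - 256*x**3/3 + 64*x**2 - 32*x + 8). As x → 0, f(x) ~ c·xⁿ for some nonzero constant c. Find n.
6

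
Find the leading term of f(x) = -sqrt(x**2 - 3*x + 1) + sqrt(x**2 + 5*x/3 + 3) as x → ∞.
7/3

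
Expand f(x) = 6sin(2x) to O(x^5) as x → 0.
12*x - 8*x**3 + O(x**5)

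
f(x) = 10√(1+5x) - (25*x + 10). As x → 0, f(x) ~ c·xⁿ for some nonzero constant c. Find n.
2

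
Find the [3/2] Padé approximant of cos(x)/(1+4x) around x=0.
(187*x**3/93 - 187*x**2/372 - 4*x + 1)/(1 - 5953*x**2/372)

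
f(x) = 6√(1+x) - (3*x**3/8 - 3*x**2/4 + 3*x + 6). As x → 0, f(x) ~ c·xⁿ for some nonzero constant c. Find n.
4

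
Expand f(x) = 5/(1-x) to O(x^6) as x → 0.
5 + 5*x + 5*x**2 + 5*x**3 + 5*x**4 + 5*x**5 + O(x**6)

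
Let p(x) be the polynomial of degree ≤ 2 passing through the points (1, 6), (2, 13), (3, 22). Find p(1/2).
13/4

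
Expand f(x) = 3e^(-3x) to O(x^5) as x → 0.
3 - 9*x + 27*x**2/2 - 27*x**3/2 + 81*x**4/8 + O(x**5)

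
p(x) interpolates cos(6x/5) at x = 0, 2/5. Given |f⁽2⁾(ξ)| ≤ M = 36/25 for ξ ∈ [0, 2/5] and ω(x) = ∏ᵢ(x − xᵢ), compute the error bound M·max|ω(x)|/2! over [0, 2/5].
18/625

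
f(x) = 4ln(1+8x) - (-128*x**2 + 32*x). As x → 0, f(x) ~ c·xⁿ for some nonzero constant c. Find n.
3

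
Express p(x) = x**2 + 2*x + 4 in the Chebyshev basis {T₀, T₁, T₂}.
(9/2)T₀ + (2)T₁ + (1/2)T₂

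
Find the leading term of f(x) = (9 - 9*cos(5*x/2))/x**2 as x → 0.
225/8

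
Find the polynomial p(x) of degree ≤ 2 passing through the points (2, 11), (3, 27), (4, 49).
3*x**2 + x - 3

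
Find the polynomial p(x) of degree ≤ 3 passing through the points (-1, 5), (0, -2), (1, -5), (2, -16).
-2*x**3 + 2*x**2 - 3*x - 2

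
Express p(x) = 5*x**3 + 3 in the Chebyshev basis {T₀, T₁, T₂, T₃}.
(3)T₀ + (15/4)T₁ + (5/4)T₃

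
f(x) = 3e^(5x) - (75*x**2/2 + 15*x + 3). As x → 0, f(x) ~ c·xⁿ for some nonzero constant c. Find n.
3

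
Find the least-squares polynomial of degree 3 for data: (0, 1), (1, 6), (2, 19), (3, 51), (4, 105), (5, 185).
9/7 + (5/42)x + (11/4)x² + (11/12)x³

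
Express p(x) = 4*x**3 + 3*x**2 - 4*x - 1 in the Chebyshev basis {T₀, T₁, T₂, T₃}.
(1/2)T₀ - T₁ + (3/2)T₂ + T₃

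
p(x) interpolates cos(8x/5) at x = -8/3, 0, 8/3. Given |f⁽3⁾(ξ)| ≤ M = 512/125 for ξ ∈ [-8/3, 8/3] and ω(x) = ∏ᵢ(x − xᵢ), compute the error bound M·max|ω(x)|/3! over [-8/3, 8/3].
262144*sqrt(3)/91125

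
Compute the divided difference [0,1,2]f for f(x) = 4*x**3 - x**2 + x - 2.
11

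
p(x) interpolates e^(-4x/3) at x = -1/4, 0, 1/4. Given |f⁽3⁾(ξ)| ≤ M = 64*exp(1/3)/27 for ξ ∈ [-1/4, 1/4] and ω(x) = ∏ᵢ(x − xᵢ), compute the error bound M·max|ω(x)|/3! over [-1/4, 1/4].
sqrt(3)*exp(1/3)/729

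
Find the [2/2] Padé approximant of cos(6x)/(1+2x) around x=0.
(-99*x**2/7 - 3*x/7 + 1)/(3*x**2 + 11*x/7 + 1)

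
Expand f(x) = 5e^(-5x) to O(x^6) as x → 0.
5 - 25*x + 125*x**2/2 - 625*x**3/6 + 3125*x**4/24 - 3125*x**5/24 + O(x**6)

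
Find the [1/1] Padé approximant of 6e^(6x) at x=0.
(18*x + 6)/(1 - 3*x)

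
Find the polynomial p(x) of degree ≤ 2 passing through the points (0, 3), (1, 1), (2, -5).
3 - 2*x**2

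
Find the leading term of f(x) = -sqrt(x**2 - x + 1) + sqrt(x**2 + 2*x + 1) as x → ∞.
3/2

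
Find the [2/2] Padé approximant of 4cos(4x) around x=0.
(4 - 80*x**2/3)/(4*x**2/3 + 1)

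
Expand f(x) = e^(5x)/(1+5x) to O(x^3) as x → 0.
1 + 25*x**2/2 + O(x**3)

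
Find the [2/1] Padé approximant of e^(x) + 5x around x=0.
(-3*x**2/2 + 17*x/3 + 1)/(1 - x/3)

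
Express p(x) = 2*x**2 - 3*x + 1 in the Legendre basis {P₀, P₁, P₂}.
(5/3)P₀ + (-3)P₁ + (4/3)P₂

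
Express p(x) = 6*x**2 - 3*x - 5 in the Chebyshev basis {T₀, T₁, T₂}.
(-2)T₀ + (-3)T₁ + (3)T₂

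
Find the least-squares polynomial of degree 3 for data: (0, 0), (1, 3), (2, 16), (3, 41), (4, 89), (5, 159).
1/42 + (47/252)x + (85/42)x² + (31/36)x³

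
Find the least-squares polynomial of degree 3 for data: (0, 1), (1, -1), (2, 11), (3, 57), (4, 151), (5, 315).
62/63 + (-1265/378)x + (-106/63)x² + (161/54)x³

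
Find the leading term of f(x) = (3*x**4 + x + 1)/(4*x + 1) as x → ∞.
3*x**3/4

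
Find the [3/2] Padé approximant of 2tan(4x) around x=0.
(-128*x**3/15 + 8*x)/(1 - 32*x**2/5)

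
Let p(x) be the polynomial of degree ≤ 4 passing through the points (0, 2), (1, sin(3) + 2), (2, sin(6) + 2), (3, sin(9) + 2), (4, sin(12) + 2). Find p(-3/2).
1485*sin(6)/64 - 385*sin(9)/32 - 693*sin(3)/32 + 315*sin(12)/128 + 2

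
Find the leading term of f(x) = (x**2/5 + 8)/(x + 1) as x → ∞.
x/5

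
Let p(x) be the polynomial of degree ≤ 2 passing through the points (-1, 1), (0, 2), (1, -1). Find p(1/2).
1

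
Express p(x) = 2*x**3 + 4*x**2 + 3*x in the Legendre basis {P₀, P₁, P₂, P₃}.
(4/3)P₀ + (21/5)P₁ + (8/3)P₂ + (4/5)P₃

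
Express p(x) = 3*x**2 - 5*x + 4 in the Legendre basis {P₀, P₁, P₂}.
(5)P₀ + (-5)P₁ + (2)P₂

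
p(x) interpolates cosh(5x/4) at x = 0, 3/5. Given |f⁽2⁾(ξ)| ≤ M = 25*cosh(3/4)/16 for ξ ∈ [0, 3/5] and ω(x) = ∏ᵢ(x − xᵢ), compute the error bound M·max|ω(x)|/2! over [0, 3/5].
9*cosh(3/4)/128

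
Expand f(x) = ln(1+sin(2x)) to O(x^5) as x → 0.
2*x - 2*x**2 + 4*x**3/3 - 4*x**4/3 + O(x**5)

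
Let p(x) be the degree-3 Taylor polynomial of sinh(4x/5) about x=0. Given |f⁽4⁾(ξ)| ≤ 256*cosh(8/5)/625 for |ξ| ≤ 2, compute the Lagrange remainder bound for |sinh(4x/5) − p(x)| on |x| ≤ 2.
512*cosh(8/5)/1875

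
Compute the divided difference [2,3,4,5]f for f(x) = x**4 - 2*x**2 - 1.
14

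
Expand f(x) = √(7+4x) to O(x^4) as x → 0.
sqrt(7) + 2*sqrt(7)*x/7 - 2*sqrt(7)*x**2/49 + 4*sqrt(7)*x**3/343 + O(x**4)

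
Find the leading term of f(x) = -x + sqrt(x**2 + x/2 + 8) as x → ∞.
1/4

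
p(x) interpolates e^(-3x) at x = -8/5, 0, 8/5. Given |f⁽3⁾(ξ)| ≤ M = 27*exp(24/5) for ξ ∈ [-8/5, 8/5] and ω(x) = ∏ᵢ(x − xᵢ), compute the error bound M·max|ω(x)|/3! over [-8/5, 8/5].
512*sqrt(3)*exp(24/5)/125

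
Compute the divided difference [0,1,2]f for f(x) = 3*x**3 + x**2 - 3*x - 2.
10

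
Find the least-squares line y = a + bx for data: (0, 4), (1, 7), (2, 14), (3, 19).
a = 16/5, b = 26/5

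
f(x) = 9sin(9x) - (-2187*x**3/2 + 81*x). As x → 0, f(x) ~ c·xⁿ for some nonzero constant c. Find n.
5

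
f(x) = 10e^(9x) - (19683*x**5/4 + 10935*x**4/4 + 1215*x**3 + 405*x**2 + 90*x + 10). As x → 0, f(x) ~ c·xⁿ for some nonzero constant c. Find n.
6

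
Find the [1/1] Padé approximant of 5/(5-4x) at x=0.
1/(1 - 4*x/5)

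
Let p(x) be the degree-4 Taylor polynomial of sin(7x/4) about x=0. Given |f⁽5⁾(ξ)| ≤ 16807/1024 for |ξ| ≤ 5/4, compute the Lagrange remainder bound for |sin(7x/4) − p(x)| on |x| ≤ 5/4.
10504375/25165824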